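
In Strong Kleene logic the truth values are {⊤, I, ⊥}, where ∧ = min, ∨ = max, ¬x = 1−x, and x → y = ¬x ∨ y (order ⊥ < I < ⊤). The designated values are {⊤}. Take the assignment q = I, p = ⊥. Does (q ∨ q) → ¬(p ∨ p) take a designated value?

q ∨ q = I ∨ I = I
p ∨ p = ⊥ ∨ ⊥ = ⊥
¬(p ∨ p) = ¬⊥ = ⊤
(q ∨ q) → ¬(p ∨ p) = I → ⊤ = ⊤
⊤ ∈ {⊤}.

Yes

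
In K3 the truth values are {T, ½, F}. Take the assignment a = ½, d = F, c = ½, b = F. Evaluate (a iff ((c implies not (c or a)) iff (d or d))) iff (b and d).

½

c or a = ½ or ½ = ½
not (c or a) = not ½ = ½
c implies not (c or a) = ½ implies ½ = ½
d or d = F or F = F
(c implies not (c or a)) iff (d or d) = ½ iff F = ½
a iff ((c implies not (c or a)) iff (d or d)) = ½ iff ½ = ½
b and d = F and F = F
(a iff ((c implies not (c or a)) iff (d or d))) iff (b and d) = ½ iff F = ½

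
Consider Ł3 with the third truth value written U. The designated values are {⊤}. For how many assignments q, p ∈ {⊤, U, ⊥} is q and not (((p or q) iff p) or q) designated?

0

Of the 9 assignments, 0 give a value in {⊤}.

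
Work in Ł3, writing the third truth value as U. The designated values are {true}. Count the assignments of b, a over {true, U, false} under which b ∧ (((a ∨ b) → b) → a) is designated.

Designated under: (b=true, a=true).

1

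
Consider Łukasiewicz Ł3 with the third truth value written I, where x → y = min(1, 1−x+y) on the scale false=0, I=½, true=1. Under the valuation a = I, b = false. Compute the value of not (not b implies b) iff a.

I

not b = not false = true
not b implies b = true implies false = false
not (not b implies b) = not false = true
not (not b implies b) iff a = true iff I = I  [1 − |1−½|]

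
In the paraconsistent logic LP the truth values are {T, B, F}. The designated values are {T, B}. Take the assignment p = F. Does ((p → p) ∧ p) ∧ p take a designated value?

No

p → p = F → F = T
(p → p) ∧ p = T ∧ F = F
((p → p) ∧ p) ∧ p = F ∧ F = F
F ∉ {T, B}.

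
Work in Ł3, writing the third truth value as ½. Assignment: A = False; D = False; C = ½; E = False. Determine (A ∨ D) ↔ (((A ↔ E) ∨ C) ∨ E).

False

A ∨ D = False ∨ False = False
A ↔ E = False ↔ False = True
(A ↔ E) ∨ C = True ∨ ½ = True
((A ↔ E) ∨ C) ∨ E = True ∨ False = True
(A ∨ D) ↔ (((A ↔ E) ∨ C) ∨ E) = False ↔ True = False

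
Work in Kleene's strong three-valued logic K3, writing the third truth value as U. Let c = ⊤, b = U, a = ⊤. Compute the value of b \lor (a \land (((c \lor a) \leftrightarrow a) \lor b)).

c \lor a = ⊤ \lor ⊤ = ⊤
(c \lor a) \leftrightarrow a = ⊤ \leftrightarrow ⊤ = ⊤
((c \lor a) \leftrightarrow a) \lor b = ⊤ \lor U = ⊤
a \land (((c \lor a) \leftrightarrow a) \lor b) = ⊤ \land ⊤ = ⊤
b \lor (a \land (((c \lor a) \leftrightarrow a) \lor b)) = U \lor ⊤ = ⊤

⊤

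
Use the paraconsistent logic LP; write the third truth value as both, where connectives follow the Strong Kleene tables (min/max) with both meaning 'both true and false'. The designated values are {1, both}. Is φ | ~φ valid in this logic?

Yes

Every assignment of φ over {1, both, 0} gives a value in {1, both}.
In particular, with φ=both: φ | ~φ = both.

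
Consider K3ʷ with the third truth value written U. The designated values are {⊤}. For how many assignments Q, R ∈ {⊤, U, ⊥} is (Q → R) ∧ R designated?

Designated under: (Q=⊤, R=⊤); (Q=⊥, R=⊤).

2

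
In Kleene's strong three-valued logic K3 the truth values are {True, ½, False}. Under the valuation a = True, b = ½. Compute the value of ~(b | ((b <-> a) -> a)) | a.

True

b <-> a = ½ <-> True = ½
(b <-> a) -> a = ½ -> True = True  [~½ | True]
b | ((b <-> a) -> a) = ½ | True = True
~(b | ((b <-> a) -> a)) = ~True = False
~(b | ((b <-> a) -> a)) | a = False | True = True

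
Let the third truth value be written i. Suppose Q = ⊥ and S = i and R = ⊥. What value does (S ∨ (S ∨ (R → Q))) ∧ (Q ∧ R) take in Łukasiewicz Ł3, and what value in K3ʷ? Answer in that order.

In Łukasiewicz Ł3: R → Q = ⊥ → ⊥ = ⊤
S ∨ (R → Q) = i ∨ ⊤ = ⊤
S ∨ (S ∨ (R → Q)) = i ∨ ⊤ = ⊤
Q ∧ R = ⊥ ∧ ⊥ = ⊥
(S ∨ (S ∨ (R → Q))) ∧ (Q ∧ R) = ⊤ ∧ ⊥ = ⊥
In K3ʷ: R → Q = ⊥ → ⊥ = ⊤
S ∨ (R → Q) = i ∨ ⊤ = i
S ∨ (S ∨ (R → Q)) = i ∨ i = i
Q ∧ R = ⊥ ∧ ⊥ = ⊥
(S ∨ (S ∨ (R → Q))) ∧ (Q ∧ R) = i ∧ ⊥ = i
They differ because Łukasiewicz Ł3 and K3ʷ treat i differently under the binary connectives.

⊥; i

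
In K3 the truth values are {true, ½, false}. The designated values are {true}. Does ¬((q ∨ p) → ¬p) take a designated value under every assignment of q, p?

No

Countermodel: q=true, p=½ gives ½, which is not designated.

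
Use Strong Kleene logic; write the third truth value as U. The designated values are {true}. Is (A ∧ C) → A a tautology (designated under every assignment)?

Countermodel: A=U, C=true gives U, which is not designated.

No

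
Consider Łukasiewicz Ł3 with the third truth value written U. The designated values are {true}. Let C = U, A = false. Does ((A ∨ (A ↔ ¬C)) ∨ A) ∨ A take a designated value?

¬C = ¬U = U
A ↔ ¬C = false ↔ U = U  [1 − |0−½|]
A ∨ (A ↔ ¬C) = false ∨ U = U
(A ∨ (A ↔ ¬C)) ∨ A = U ∨ false = U
((A ∨ (A ↔ ¬C)) ∨ A) ∨ A = U ∨ false = U
U ∉ {true}.

No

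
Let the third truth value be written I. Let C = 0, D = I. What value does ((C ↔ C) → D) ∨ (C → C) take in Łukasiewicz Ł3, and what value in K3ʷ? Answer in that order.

1; I

In Łukasiewicz Ł3: C ↔ C = 0 ↔ 0 = 1
(C ↔ C) → D = 1 → I = I  [min(1, 1−1+½)]
C → C = 0 → 0 = 1
((C ↔ C) → D) ∨ (C → C) = I ∨ 1 = 1
In K3ʷ: C ↔ C = 0 ↔ 0 = 1
(C ↔ C) → D = 1 → I = I  [any arg is the third value ⇒ result is the third value]
C → C = 0 → 0 = 1
((C ↔ C) → D) ∨ (C → C) = I ∨ 1 = I
They differ because Łukasiewicz Ł3 and K3ʷ treat I differently under the binary connectives.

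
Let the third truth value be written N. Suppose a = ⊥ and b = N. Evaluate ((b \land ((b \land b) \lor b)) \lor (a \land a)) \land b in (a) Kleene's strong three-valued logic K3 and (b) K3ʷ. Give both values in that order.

In Kleene's strong three-valued logic K3: b \land b = N \land N = N
(b \land b) \lor b = N \lor N = N
b \land ((b \land b) \lor b) = N \land N = N
a \land a = ⊥ \land ⊥ = ⊥
(b \land ((b \land b) \lor b)) \lor (a \land a) = N \lor ⊥ = N
((b \land ((b \land b) \lor b)) \lor (a \land a)) \land b = N \land N = N
In K3ʷ: b \land b = N \land N = N
(b \land b) \lor b = N \lor N = N
b \land ((b \land b) \lor b) = N \land N = N
a \land a = ⊥ \land ⊥ = ⊥
(b \land ((b \land b) \lor b)) \lor (a \land a) = N \lor ⊥ = N
((b \land ((b \land b) \lor b)) \lor (a \land a)) \land b = N \land N = N

N; N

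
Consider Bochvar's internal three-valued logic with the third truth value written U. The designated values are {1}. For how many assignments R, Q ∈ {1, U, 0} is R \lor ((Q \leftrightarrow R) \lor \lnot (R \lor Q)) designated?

Designated under: (R=1, Q=1); (R=1, Q=0); (R=0, Q=0).

3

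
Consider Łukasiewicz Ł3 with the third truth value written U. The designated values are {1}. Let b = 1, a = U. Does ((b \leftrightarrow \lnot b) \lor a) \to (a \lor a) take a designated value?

Yes

\lnot b = \lnot 1 = 0
b \leftrightarrow \lnot b = 1 \leftrightarrow 0 = 0
(b \leftrightarrow \lnot b) \lor a = 0 \lor U = U
a \lor a = U \lor U = U
((b \leftrightarrow \lnot b) \lor a) \to (a \lor a) = U \to U = 1  [min(1, 1−½+½)]
1 ∈ {1}.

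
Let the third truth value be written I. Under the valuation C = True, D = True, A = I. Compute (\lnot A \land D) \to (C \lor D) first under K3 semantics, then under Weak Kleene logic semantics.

True; I

In K3: \lnot A = \lnot I = I
\lnot A \land D = I \land True = I
C \lor D = True \lor True = True
(\lnot A \land D) \to (C \lor D) = I \to True = True
In Weak Kleene logic: \lnot A = \lnot I = I
\lnot A \land D = I \land True = I
C \lor D = True \lor True = True
(\lnot A \land D) \to (C \lor D) = I \to True = I  [any arg is the third value ⇒ result is the third value]
They differ because K3 and Weak Kleene logic treat I differently under the binary connectives.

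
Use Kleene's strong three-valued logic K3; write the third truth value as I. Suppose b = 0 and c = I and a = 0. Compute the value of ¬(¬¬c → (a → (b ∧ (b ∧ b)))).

0

¬c = ¬I = I
¬¬c = ¬I = I
b ∧ b = 0 ∧ 0 = 0
b ∧ (b ∧ b) = 0 ∧ 0 = 0
a → (b ∧ (b ∧ b)) = 0 → 0 = 1
¬¬c → (a → (b ∧ (b ∧ b))) = I → 1 = 1
¬(¬¬c → (a → (b ∧ (b ∧ b)))) = ¬1 = 0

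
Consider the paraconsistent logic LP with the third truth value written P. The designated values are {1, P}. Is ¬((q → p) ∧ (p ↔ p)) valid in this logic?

Countermodel: q=1, p=1 gives 0, which is not designated.

No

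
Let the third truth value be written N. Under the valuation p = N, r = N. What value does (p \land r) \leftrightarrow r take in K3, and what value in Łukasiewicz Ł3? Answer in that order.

N; True

In K3: p \land r = N \land N = N
(p \land r) \leftrightarrow r = N \leftrightarrow N = N
In Łukasiewicz Ł3: p \land r = N \land N = N
(p \land r) \leftrightarrow r = N \leftrightarrow N = True
They differ because K3 and Łukasiewicz Ł3 treat N differently under implication.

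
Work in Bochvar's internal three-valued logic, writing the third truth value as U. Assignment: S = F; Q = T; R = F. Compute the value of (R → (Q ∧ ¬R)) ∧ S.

¬R = ¬F = T
Q ∧ ¬R = T ∧ T = T
R → (Q ∧ ¬R) = F → T = T
(R → (Q ∧ ¬R)) ∧ S = T ∧ F = F

F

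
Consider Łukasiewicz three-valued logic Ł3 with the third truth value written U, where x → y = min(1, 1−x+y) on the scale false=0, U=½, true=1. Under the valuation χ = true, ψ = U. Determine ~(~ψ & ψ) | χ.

true

~ψ = ~U = U
~ψ & ψ = U & U = U
~(~ψ & ψ) = ~U = U
~(~ψ & ψ) | χ = U | true = true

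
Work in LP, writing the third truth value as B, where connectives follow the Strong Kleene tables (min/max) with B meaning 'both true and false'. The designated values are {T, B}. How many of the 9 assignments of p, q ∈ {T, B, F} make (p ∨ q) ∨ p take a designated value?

8

Of the 9 assignments, 8 give a value in {T, B}.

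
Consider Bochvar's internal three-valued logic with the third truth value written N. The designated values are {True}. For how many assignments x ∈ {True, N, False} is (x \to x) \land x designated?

1

x=True: True ✓
x=N: N ·
x=False: False ·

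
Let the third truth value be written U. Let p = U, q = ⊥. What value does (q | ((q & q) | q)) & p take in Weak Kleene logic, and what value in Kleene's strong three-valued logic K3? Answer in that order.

In Weak Kleene logic: q & q = ⊥ & ⊥ = ⊥
(q & q) | q = ⊥ | ⊥ = ⊥
q | ((q & q) | q) = ⊥ | ⊥ = ⊥
(q | ((q & q) | q)) & p = ⊥ & U = U
In Kleene's strong three-valued logic K3: q & q = ⊥ & ⊥ = ⊥
(q & q) | q = ⊥ | ⊥ = ⊥
q | ((q & q) | q) = ⊥ | ⊥ = ⊥
(q | ((q & q) | q)) & p = ⊥ & U = ⊥
They differ because Weak Kleene logic and Kleene's strong three-valued logic K3 treat U differently under the binary connectives.

U; ⊥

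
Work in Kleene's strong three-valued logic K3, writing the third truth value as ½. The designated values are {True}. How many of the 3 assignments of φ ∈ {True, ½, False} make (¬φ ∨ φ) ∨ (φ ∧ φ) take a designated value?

φ=True: True ✓
φ=½: ½ ·
φ=False: True ✓

2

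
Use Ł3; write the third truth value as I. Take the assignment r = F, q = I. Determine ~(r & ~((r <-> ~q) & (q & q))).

~q = ~I = I
r <-> ~q = F <-> I = I  [1 − |0−½|]
q & q = I & I = I
(r <-> ~q) & (q & q) = I & I = I
~((r <-> ~q) & (q & q)) = ~I = I
r & ~((r <-> ~q) & (q & q)) = F & I = F
~(r & ~((r <-> ~q) & (q & q))) = ~F = T

T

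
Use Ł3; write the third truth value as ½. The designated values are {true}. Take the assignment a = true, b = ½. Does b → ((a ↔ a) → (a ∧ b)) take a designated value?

Yes

a ↔ a = true ↔ true = true
a ∧ b = true ∧ ½ = ½
(a ↔ a) → (a ∧ b) = true → ½ = ½  [min(1, 1−1+½)]
b → ((a ↔ a) → (a ∧ b)) = ½ → ½ = true
true ∈ {true}.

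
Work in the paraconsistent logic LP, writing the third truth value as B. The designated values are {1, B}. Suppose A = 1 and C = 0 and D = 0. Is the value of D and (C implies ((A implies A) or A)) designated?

No

A implies A = 1 implies 1 = 1
(A implies A) or A = 1 or 1 = 1
C implies ((A implies A) or A) = 0 implies 1 = 1
D and (C implies ((A implies A) or A)) = 0 and 1 = 0
0 ∉ {1, B}.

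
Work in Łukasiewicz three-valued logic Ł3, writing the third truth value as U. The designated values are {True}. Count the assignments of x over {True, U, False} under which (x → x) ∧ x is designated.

x=True: True ✓
x=U: U ·
x=False: False ·

1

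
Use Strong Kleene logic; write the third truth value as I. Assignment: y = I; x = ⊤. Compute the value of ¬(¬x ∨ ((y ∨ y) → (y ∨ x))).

¬x = ¬⊤ = ⊥
y ∨ y = I ∨ I = I
y ∨ x = I ∨ ⊤ = ⊤
(y ∨ y) → (y ∨ x) = I → ⊤ = ⊤  [¬I ∨ ⊤]
¬x ∨ ((y ∨ y) → (y ∨ x)) = ⊥ ∨ ⊤ = ⊤
¬(¬x ∨ ((y ∨ y) → (y ∨ x))) = ¬⊤ = ⊥

⊥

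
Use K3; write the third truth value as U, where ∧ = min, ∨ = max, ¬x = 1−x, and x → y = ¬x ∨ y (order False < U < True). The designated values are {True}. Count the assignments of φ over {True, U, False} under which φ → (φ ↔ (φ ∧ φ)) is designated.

φ=True: True ✓
φ=U: U ·
φ=False: True ✓

2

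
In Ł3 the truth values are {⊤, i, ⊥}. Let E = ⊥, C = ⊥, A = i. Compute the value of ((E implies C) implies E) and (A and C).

E implies C = ⊥ implies ⊥ = ⊤
(E implies C) implies E = ⊤ implies ⊥ = ⊥
A and C = i and ⊥ = ⊥
((E implies C) implies E) and (A and C) = ⊥ and ⊥ = ⊥

⊥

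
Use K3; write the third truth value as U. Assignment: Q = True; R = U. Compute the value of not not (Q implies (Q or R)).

True

Q or R = True or U = True
Q implies (Q or R) = True implies True = True
not (Q implies (Q or R)) = not True = False
not not (Q implies (Q or R)) = not False = True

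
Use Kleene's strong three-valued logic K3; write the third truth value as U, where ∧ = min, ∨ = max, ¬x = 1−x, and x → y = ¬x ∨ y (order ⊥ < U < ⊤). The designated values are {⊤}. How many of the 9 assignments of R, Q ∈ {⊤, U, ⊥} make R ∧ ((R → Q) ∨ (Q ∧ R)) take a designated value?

1

Designated under: (R=⊤, Q=⊤).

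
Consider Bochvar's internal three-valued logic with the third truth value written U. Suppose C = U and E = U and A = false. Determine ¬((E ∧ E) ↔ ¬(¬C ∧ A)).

E ∧ E = U ∧ U = U
¬C = ¬U = U
¬C ∧ A = U ∧ false = U
¬(¬C ∧ A) = ¬U = U
(E ∧ E) ↔ ¬(¬C ∧ A) = U ↔ U = U
¬((E ∧ E) ↔ ¬(¬C ∧ A)) = ¬U = U

U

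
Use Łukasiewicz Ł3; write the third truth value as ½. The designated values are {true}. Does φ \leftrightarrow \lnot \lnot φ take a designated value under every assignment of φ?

Yes

Every assignment of φ over {true, ½, false} gives a value in {true}.
In particular, with φ=½: φ \leftrightarrow \lnot \lnot φ = true.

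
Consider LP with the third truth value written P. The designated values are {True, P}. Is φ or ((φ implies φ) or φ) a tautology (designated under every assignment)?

Yes

Every assignment of φ over {True, P, False} gives a value in {True, P}.
In particular, with φ=P: φ or ((φ implies φ) or φ) = P.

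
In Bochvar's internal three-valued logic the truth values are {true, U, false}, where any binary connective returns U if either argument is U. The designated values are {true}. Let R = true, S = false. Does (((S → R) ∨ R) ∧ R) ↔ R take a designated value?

S → R = false → true = true
(S → R) ∨ R = true ∨ true = true
((S → R) ∨ R) ∧ R = true ∧ true = true
(((S → R) ∨ R) ∧ R) ↔ R = true ↔ true = true
true ∈ {true}.

Yes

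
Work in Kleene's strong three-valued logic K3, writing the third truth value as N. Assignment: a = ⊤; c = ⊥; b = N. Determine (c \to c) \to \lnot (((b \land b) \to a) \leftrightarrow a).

⊥

c \to c = ⊥ \to ⊥ = ⊤
b \land b = N \land N = N
(b \land b) \to a = N \to ⊤ = ⊤  [\lnot N \lor ⊤]
((b \land b) \to a) \leftrightarrow a = ⊤ \leftrightarrow ⊤ = ⊤
\lnot (((b \land b) \to a) \leftrightarrow a) = \lnot ⊤ = ⊥
(c \to c) \to \lnot (((b \land b) \to a) \leftrightarrow a) = ⊤ \to ⊥ = ⊥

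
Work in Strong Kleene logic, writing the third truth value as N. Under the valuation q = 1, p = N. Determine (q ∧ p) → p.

N

q ∧ p = 1 ∧ N = N
(q ∧ p) → p = N → N = N  [¬N ∨ N]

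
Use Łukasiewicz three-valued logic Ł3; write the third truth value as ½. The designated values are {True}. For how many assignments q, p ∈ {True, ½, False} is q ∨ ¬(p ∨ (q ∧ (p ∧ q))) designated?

Of the 9 assignments, 5 give a value in {True}.

5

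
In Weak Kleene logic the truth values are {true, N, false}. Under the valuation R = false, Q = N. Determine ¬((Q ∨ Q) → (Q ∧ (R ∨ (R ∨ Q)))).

Q ∨ Q = N ∨ N = N
R ∨ Q = false ∨ N = N
R ∨ (R ∨ Q) = false ∨ N = N
Q ∧ (R ∨ (R ∨ Q)) = N ∧ N = N
(Q ∨ Q) → (Q ∧ (R ∨ (R ∨ Q))) = N → N = N  [any arg is the third value ⇒ result is the third value]
¬((Q ∨ Q) → (Q ∧ (R ∨ (R ∨ Q)))) = ¬N = N

N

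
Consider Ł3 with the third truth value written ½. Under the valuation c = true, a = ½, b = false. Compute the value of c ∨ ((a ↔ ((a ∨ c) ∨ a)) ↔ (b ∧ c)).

a ∨ c = ½ ∨ true = true
(a ∨ c) ∨ a = true ∨ ½ = true
a ↔ ((a ∨ c) ∨ a) = ½ ↔ true = ½  [1 − |½−1|]
b ∧ c = false ∧ true = false
(a ↔ ((a ∨ c) ∨ a)) ↔ (b ∧ c) = ½ ↔ false = ½
c ∨ ((a ↔ ((a ∨ c) ∨ a)) ↔ (b ∧ c)) = true ∨ ½ = true

true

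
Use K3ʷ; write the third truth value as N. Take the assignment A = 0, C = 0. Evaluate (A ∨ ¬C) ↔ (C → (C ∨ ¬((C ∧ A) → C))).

¬C = ¬0 = 1
A ∨ ¬C = 0 ∨ 1 = 1
C ∧ A = 0 ∧ 0 = 0
(C ∧ A) → C = 0 → 0 = 1
¬((C ∧ A) → C) = ¬1 = 0
C ∨ ¬((C ∧ A) → C) = 0 ∨ 0 = 0
C → (C ∨ ¬((C ∧ A) → C)) = 0 → 0 = 1
(A ∨ ¬C) ↔ (C → (C ∨ ¬((C ∧ A) → C))) = 1 ↔ 1 = 1

1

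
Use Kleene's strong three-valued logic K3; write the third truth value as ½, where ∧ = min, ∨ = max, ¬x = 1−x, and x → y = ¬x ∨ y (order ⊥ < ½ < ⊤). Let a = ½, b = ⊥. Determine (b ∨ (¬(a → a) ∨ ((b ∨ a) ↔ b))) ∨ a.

½

a → a = ½ → ½ = ½
¬(a → a) = ¬½ = ½
b ∨ a = ⊥ ∨ ½ = ½
(b ∨ a) ↔ b = ½ ↔ ⊥ = ½
¬(a → a) ∨ ((b ∨ a) ↔ b) = ½ ∨ ½ = ½
b ∨ (¬(a → a) ∨ ((b ∨ a) ↔ b)) = ⊥ ∨ ½ = ½
(b ∨ (¬(a → a) ∨ ((b ∨ a) ↔ b))) ∨ a = ½ ∨ ½ = ½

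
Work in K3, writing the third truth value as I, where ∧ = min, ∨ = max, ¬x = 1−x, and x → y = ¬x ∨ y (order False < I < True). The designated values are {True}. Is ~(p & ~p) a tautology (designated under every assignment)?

No

Countermodel: p=I gives I, which is not designated.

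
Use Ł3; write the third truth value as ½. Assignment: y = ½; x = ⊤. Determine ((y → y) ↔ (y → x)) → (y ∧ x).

y → y = ½ → ½ = ⊤  [min(1, 1−½+½)]
y → x = ½ → ⊤ = ⊤
(y → y) ↔ (y → x) = ⊤ ↔ ⊤ = ⊤
y ∧ x = ½ ∧ ⊤ = ½
((y → y) ↔ (y → x)) → (y ∧ x) = ⊤ → ½ = ½

½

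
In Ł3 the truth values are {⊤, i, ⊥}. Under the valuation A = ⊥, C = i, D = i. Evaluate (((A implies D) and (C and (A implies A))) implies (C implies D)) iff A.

⊥

A implies D = ⊥ implies i = ⊤  [min(1, 1−0+½)]
A implies A = ⊥ implies ⊥ = ⊤
C and (A implies A) = i and ⊤ = i
(A implies D) and (C and (A implies A)) = ⊤ and i = i
C implies D = i implies i = ⊤
((A implies D) and (C and (A implies A))) implies (C implies D) = i implies ⊤ = ⊤
(((A implies D) and (C and (A implies A))) implies (C implies D)) iff A = ⊤ iff ⊥ = ⊥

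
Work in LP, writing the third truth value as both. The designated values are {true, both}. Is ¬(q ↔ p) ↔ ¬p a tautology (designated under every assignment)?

No

Countermodel: q=false, p=true gives false, which is not designated.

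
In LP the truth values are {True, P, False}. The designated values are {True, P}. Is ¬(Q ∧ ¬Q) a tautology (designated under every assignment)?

Yes

Every assignment of Q over {True, P, False} gives a value in {True, P}.
In particular, with Q=P: ¬(Q ∧ ¬Q) = P.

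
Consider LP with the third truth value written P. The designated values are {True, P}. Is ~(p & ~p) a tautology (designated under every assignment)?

Every assignment of p over {True, P, False} gives a value in {True, P}.
In particular, with p=P: ~(p & ~p) = P.

Yes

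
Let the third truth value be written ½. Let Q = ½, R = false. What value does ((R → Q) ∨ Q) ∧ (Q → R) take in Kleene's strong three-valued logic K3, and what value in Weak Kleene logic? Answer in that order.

½; ½

In Kleene's strong three-valued logic K3: R → Q = false → ½ = true  [¬false ∨ ½]
(R → Q) ∨ Q = true ∨ ½ = true
Q → R = ½ → false = ½
((R → Q) ∨ Q) ∧ (Q → R) = true ∧ ½ = ½
In Weak Kleene logic: R → Q = false → ½ = ½  [any arg is the third value ⇒ result is the third value]
(R → Q) ∨ Q = ½ ∨ ½ = ½
Q → R = ½ → false = ½
((R → Q) ∨ Q) ∧ (Q → R) = ½ ∧ ½ = ½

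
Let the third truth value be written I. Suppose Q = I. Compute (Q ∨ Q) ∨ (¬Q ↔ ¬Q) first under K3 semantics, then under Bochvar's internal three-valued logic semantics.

In K3: Q ∨ Q = I ∨ I = I
¬Q = ¬I = I
¬Q = ¬I = I
¬Q ↔ ¬Q = I ↔ I = I
(Q ∨ Q) ∨ (¬Q ↔ ¬Q) = I ∨ I = I
In Bochvar's internal three-valued logic: Q ∨ Q = I ∨ I = I
¬Q = ¬I = I
¬Q = ¬I = I
¬Q ↔ ¬Q = I ↔ I = I
(Q ∨ Q) ∨ (¬Q ↔ ¬Q) = I ∨ I = I

I; I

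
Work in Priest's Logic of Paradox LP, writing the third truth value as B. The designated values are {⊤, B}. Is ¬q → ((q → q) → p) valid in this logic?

Countermodel: q=⊥, p=⊥ gives ⊥, which is not designated.

No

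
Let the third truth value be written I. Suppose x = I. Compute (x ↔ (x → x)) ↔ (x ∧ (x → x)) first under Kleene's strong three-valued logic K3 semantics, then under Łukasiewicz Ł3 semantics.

I; true

In Kleene's strong three-valued logic K3: x → x = I → I = I  [¬I ∨ I]
x ↔ (x → x) = I ↔ I = I
x → x = I → I = I
x ∧ (x → x) = I ∧ I = I
(x ↔ (x → x)) ↔ (x ∧ (x → x)) = I ↔ I = I
In Łukasiewicz Ł3: x → x = I → I = true  [min(1, 1−½+½)]
x ↔ (x → x) = I ↔ true = I
x → x = I → I = true
x ∧ (x → x) = I ∧ true = I
(x ↔ (x → x)) ↔ (x ∧ (x → x)) = I ↔ I = true
They differ because Kleene's strong three-valued logic K3 and Łukasiewicz Ł3 treat I differently under implication.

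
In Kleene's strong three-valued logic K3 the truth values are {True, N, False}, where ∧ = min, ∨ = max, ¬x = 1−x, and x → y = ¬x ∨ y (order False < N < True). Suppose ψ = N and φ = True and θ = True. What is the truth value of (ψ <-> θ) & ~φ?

False

ψ <-> θ = N <-> True = N
~φ = ~True = False
(ψ <-> θ) & ~φ = N & False = False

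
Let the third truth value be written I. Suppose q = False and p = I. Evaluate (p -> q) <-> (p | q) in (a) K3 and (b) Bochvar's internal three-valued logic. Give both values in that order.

In K3: p -> q = I -> False = I
p | q = I | False = I
(p -> q) <-> (p | q) = I <-> I = I
In Bochvar's internal three-valued logic: p -> q = I -> False = I  [any arg is the third value ⇒ result is the third value]
p | q = I | False = I
(p -> q) <-> (p | q) = I <-> I = I

I; I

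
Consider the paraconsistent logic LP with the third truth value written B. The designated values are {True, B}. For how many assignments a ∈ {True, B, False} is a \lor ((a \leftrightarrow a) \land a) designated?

a=True: True ✓
a=B: B ✓
a=False: False ·

2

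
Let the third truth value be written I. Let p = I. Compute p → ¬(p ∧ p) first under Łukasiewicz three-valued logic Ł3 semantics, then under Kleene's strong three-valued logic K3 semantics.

1; I

In Łukasiewicz three-valued logic Ł3: p ∧ p = I ∧ I = I
¬(p ∧ p) = ¬I = I
p → ¬(p ∧ p) = I → I = 1  [min(1, 1−½+½)]
In Kleene's strong three-valued logic K3: p ∧ p = I ∧ I = I
¬(p ∧ p) = ¬I = I
p → ¬(p ∧ p) = I → I = I  [¬I ∨ I]
They differ because Łukasiewicz three-valued logic Ł3 and Kleene's strong three-valued logic K3 treat I differently under implication.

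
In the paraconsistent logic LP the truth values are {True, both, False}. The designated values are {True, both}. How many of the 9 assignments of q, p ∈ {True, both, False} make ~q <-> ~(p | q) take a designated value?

8

Of the 9 assignments, 8 give a value in {True, both}.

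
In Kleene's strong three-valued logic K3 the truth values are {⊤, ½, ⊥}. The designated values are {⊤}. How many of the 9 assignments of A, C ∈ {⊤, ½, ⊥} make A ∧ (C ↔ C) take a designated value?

Designated under: (A=⊤, C=⊤); (A=⊤, C=⊥).

2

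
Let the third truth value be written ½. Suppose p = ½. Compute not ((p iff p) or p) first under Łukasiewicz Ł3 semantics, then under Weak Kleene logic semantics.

In Łukasiewicz Ł3: p iff p = ½ iff ½ = 1  [1 − |½−½|]
(p iff p) or p = 1 or ½ = 1
not ((p iff p) or p) = not 1 = 0
In Weak Kleene logic: p iff p = ½ iff ½ = ½
(p iff p) or p = ½ or ½ = ½
not ((p iff p) or p) = not ½ = ½
They differ because Łukasiewicz Ł3 and Weak Kleene logic treat ½ differently under the binary connectives.

0; ½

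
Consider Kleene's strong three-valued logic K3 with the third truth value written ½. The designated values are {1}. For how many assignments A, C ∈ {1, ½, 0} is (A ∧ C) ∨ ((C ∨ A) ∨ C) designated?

5

Of the 9 assignments, 5 give a value in {1}.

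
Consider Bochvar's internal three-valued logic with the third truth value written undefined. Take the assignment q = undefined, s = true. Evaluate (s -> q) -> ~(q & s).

undefined

s -> q = true -> undefined = undefined  [any arg is the third value ⇒ result is the third value]
q & s = undefined & true = undefined
~(q & s) = ~undefined = undefined
(s -> q) -> ~(q & s) = undefined -> undefined = undefined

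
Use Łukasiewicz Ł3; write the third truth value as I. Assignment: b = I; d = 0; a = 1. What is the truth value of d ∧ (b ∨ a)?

b ∨ a = I ∨ 1 = 1
d ∧ (b ∨ a) = 0 ∧ 1 = 0

0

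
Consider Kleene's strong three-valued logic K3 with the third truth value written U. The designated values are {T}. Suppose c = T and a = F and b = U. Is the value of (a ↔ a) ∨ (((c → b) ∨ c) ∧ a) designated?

a ↔ a = F ↔ F = T
c → b = T → U = U
(c → b) ∨ c = U ∨ T = T
((c → b) ∨ c) ∧ a = T ∧ F = F
(a ↔ a) ∨ (((c → b) ∨ c) ∧ a) = T ∨ F = T
T ∈ {T}.

Yes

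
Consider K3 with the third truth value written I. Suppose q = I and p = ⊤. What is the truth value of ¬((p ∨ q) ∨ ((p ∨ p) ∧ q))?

p ∨ q = ⊤ ∨ I = ⊤
p ∨ p = ⊤ ∨ ⊤ = ⊤
(p ∨ p) ∧ q = ⊤ ∧ I = I
(p ∨ q) ∨ ((p ∨ p) ∧ q) = ⊤ ∨ I = ⊤
¬((p ∨ q) ∨ ((p ∨ p) ∧ q)) = ¬⊤ = ⊥

⊥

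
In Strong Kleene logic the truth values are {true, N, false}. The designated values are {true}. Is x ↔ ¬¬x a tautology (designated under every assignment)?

No

Countermodel: x=N gives N, which is not designated.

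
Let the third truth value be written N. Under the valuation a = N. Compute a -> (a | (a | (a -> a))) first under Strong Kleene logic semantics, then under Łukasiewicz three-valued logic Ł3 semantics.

In Strong Kleene logic: a -> a = N -> N = N  [~N | N]
a | (a -> a) = N | N = N
a | (a | (a -> a)) = N | N = N
a -> (a | (a | (a -> a))) = N -> N = N
In Łukasiewicz three-valued logic Ł3: a -> a = N -> N = 1  [min(1, 1−½+½)]
a | (a -> a) = N | 1 = 1
a | (a | (a -> a)) = N | 1 = 1
a -> (a | (a | (a -> a))) = N -> 1 = 1
They differ because Strong Kleene logic and Łukasiewicz three-valued logic Ł3 treat N differently under implication.

N; 1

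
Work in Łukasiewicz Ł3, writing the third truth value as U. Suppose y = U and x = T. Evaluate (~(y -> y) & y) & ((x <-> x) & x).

y -> y = U -> U = T  [min(1, 1−½+½)]
~(y -> y) = ~T = F
~(y -> y) & y = F & U = F
x <-> x = T <-> T = T
(x <-> x) & x = T & T = T
(~(y -> y) & y) & ((x <-> x) & x) = F & T = F

F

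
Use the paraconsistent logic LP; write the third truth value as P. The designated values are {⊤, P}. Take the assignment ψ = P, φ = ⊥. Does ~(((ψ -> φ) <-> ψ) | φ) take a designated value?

ψ -> φ = P -> ⊥ = P
(ψ -> φ) <-> ψ = P <-> P = P
((ψ -> φ) <-> ψ) | φ = P | ⊥ = P
~(((ψ -> φ) <-> ψ) | φ) = ~P = P
P ∈ {⊤, P}.

Yes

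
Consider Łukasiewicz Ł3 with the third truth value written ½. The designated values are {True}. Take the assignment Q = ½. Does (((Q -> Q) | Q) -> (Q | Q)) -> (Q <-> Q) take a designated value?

Yes

Q -> Q = ½ -> ½ = True
(Q -> Q) | Q = True | ½ = True
Q | Q = ½ | ½ = ½
((Q -> Q) | Q) -> (Q | Q) = True -> ½ = ½
Q <-> Q = ½ <-> ½ = True
(((Q -> Q) | Q) -> (Q | Q)) -> (Q <-> Q) = ½ -> True = True
True ∈ {True}.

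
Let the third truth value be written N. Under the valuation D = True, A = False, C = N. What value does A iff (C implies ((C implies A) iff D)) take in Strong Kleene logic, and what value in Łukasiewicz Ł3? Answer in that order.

In Strong Kleene logic: C implies A = N implies False = N  [not N or False]
(C implies A) iff D = N iff True = N
C implies ((C implies A) iff D) = N implies N = N
A iff (C implies ((C implies A) iff D)) = False iff N = N
In Łukasiewicz Ł3: C implies A = N implies False = N  [min(1, 1−½+0)]
(C implies A) iff D = N iff True = N
C implies ((C implies A) iff D) = N implies N = True
A iff (C implies ((C implies A) iff D)) = False iff True = False
They differ because Strong Kleene logic and Łukasiewicz Ł3 treat N differently under implication.

N; False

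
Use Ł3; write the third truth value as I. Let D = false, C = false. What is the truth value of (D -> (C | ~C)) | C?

true

~C = ~false = true
C | ~C = false | true = true
D -> (C | ~C) = false -> true = true
(D -> (C | ~C)) | C = true | false = true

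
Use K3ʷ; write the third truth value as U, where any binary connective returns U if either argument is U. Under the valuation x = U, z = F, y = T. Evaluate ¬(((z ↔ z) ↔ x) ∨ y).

U

z ↔ z = F ↔ F = T
(z ↔ z) ↔ x = T ↔ U = U
((z ↔ z) ↔ x) ∨ y = U ∨ T = U
¬(((z ↔ z) ↔ x) ∨ y) = ¬U = U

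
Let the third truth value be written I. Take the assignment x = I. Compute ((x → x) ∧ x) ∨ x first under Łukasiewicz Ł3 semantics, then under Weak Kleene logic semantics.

I; I

In Łukasiewicz Ł3: x → x = I → I = true  [min(1, 1−½+½)]
(x → x) ∧ x = true ∧ I = I
((x → x) ∧ x) ∨ x = I ∨ I = I
In Weak Kleene logic: x → x = I → I = I
(x → x) ∧ x = I ∧ I = I
((x → x) ∧ x) ∨ x = I ∨ I = I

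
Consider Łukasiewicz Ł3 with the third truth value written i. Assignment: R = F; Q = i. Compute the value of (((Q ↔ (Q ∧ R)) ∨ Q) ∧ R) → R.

Q ∧ R = i ∧ F = F
Q ↔ (Q ∧ R) = i ↔ F = i  [1 − |½−0|]
(Q ↔ (Q ∧ R)) ∨ Q = i ∨ i = i
((Q ↔ (Q ∧ R)) ∨ Q) ∧ R = i ∧ F = F
(((Q ↔ (Q ∧ R)) ∨ Q) ∧ R) → R = F → F = T

T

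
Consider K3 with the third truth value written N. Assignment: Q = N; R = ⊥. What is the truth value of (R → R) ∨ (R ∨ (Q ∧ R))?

⊤

R → R = ⊥ → ⊥ = ⊤
Q ∧ R = N ∧ ⊥ = ⊥
R ∨ (Q ∧ R) = ⊥ ∨ ⊥ = ⊥
(R → R) ∨ (R ∨ (Q ∧ R)) = ⊤ ∨ ⊥ = ⊤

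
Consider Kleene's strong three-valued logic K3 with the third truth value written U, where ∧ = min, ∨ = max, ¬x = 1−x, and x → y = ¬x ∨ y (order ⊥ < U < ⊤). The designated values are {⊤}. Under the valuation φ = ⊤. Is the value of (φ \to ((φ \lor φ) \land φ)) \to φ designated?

φ \lor φ = ⊤ \lor ⊤ = ⊤
(φ \lor φ) \land φ = ⊤ \land ⊤ = ⊤
φ \to ((φ \lor φ) \land φ) = ⊤ \to ⊤ = ⊤
(φ \to ((φ \lor φ) \land φ)) \to φ = ⊤ \to ⊤ = ⊤
⊤ ∈ {⊤}.

Yes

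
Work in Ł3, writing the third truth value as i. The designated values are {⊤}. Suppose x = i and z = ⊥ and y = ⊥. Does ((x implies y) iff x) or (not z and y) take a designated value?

x implies y = i implies ⊥ = i  [min(1, 1−½+0)]
(x implies y) iff x = i iff i = ⊤
not z = not ⊥ = ⊤
not z and y = ⊤ and ⊥ = ⊥
((x implies y) iff x) or (not z and y) = ⊤ or ⊥ = ⊤
⊤ ∈ {⊤}.

Yes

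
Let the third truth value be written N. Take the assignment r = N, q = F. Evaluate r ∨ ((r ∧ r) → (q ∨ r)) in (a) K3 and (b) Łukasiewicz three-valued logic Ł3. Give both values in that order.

In K3: r ∧ r = N ∧ N = N
q ∨ r = F ∨ N = N
(r ∧ r) → (q ∨ r) = N → N = N  [¬N ∨ N]
r ∨ ((r ∧ r) → (q ∨ r)) = N ∨ N = N
In Łukasiewicz three-valued logic Ł3: r ∧ r = N ∧ N = N
q ∨ r = F ∨ N = N
(r ∧ r) → (q ∨ r) = N → N = T  [min(1, 1−½+½)]
r ∨ ((r ∧ r) → (q ∨ r)) = N ∨ T = T
They differ because K3 and Łukasiewicz three-valued logic Ł3 treat N differently under implication.

N; T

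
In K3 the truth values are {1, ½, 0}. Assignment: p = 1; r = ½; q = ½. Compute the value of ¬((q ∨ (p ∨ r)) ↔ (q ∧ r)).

p ∨ r = 1 ∨ ½ = 1
q ∨ (p ∨ r) = ½ ∨ 1 = 1
q ∧ r = ½ ∧ ½ = ½
(q ∨ (p ∨ r)) ↔ (q ∧ r) = 1 ↔ ½ = ½
¬((q ∨ (p ∨ r)) ↔ (q ∧ r)) = ¬½ = ½

½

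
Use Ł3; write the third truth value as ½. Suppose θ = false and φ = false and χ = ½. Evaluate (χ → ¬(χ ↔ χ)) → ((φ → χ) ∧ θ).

½

χ ↔ χ = ½ ↔ ½ = true  [1 − |½−½|]
¬(χ ↔ χ) = ¬true = false
χ → ¬(χ ↔ χ) = ½ → false = ½
φ → χ = false → ½ = true
(φ → χ) ∧ θ = true ∧ false = false
(χ → ¬(χ ↔ χ)) → ((φ → χ) ∧ θ) = ½ → false = ½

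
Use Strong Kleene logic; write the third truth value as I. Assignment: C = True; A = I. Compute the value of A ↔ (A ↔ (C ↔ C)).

C ↔ C = True ↔ True = True
A ↔ (C ↔ C) = I ↔ True = I
A ↔ (A ↔ (C ↔ C)) = I ↔ I = I

I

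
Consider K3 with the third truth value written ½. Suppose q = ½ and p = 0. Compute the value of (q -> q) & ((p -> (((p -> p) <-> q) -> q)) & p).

0

q -> q = ½ -> ½ = ½  [~½ | ½]
p -> p = 0 -> 0 = 1
(p -> p) <-> q = 1 <-> ½ = ½
((p -> p) <-> q) -> q = ½ -> ½ = ½
p -> (((p -> p) <-> q) -> q) = 0 -> ½ = 1
(p -> (((p -> p) <-> q) -> q)) & p = 1 & 0 = 0
(q -> q) & ((p -> (((p -> p) <-> q) -> q)) & p) = ½ & 0 = 0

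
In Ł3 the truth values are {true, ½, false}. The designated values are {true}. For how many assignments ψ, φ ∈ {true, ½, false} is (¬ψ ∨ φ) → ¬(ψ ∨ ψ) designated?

6

Of the 9 assignments, 6 give a value in {true}.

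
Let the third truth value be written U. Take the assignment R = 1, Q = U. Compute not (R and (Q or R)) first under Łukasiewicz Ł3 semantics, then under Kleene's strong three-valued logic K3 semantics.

In Łukasiewicz Ł3: Q or R = U or 1 = 1
R and (Q or R) = 1 and 1 = 1
not (R and (Q or R)) = not 1 = 0
In Kleene's strong three-valued logic K3: Q or R = U or 1 = 1
R and (Q or R) = 1 and 1 = 1
not (R and (Q or R)) = not 1 = 0

0; 0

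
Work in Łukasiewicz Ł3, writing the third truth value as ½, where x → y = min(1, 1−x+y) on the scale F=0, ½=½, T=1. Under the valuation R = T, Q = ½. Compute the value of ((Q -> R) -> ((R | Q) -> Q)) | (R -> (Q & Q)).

½

Q -> R = ½ -> T = T  [min(1, 1−½+1)]
R | Q = T | ½ = T
(R | Q) -> Q = T -> ½ = ½
(Q -> R) -> ((R | Q) -> Q) = T -> ½ = ½
Q & Q = ½ & ½ = ½
R -> (Q & Q) = T -> ½ = ½
((Q -> R) -> ((R | Q) -> Q)) | (R -> (Q & Q)) = ½ | ½ = ½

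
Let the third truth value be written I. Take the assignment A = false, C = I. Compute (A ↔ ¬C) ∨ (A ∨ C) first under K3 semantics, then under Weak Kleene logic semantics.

In K3: ¬C = ¬I = I
A ↔ ¬C = false ↔ I = I
A ∨ C = false ∨ I = I
(A ↔ ¬C) ∨ (A ∨ C) = I ∨ I = I
In Weak Kleene logic: ¬C = ¬I = I
A ↔ ¬C = false ↔ I = I
A ∨ C = false ∨ I = I
(A ↔ ¬C) ∨ (A ∨ C) = I ∨ I = I

I; I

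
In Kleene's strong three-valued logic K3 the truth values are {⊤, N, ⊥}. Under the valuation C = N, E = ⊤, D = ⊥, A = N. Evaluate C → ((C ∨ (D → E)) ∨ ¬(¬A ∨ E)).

D → E = ⊥ → ⊤ = ⊤
C ∨ (D → E) = N ∨ ⊤ = ⊤
¬A = ¬N = N
¬A ∨ E = N ∨ ⊤ = ⊤
¬(¬A ∨ E) = ¬⊤ = ⊥
(C ∨ (D → E)) ∨ ¬(¬A ∨ E) = ⊤ ∨ ⊥ = ⊤
C → ((C ∨ (D → E)) ∨ ¬(¬A ∨ E)) = N → ⊤ = ⊤

⊤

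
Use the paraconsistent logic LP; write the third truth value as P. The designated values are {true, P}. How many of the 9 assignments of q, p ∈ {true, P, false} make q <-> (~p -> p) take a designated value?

Of the 9 assignments, 7 give a value in {true, P}.

7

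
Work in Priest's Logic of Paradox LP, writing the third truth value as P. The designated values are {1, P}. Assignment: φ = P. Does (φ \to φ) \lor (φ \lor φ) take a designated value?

Yes

φ \to φ = P \to P = P  [\lnot P \lor P]
φ \lor φ = P \lor P = P
(φ \to φ) \lor (φ \lor φ) = P \lor P = P
P ∈ {1, P}.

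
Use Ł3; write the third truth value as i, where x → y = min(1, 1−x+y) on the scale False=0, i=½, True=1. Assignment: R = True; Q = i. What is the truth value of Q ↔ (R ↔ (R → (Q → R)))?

i

Q → R = i → True = True
R → (Q → R) = True → True = True
R ↔ (R → (Q → R)) = True ↔ True = True
Q ↔ (R ↔ (R → (Q → R))) = i ↔ True = i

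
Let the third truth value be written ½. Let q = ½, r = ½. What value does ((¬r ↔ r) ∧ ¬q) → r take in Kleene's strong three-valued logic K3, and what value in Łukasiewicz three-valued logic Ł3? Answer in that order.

½; 1

In Kleene's strong three-valued logic K3: ¬r = ¬½ = ½
¬r ↔ r = ½ ↔ ½ = ½
¬q = ¬½ = ½
(¬r ↔ r) ∧ ¬q = ½ ∧ ½ = ½
((¬r ↔ r) ∧ ¬q) → r = ½ → ½ = ½  [¬½ ∨ ½]
In Łukasiewicz three-valued logic Ł3: ¬r = ¬½ = ½
¬r ↔ r = ½ ↔ ½ = 1  [1 − |½−½|]
¬q = ¬½ = ½
(¬r ↔ r) ∧ ¬q = 1 ∧ ½ = ½
((¬r ↔ r) ∧ ¬q) → r = ½ → ½ = 1
They differ because Kleene's strong three-valued logic K3 and Łukasiewicz three-valued logic Ł3 treat ½ differently under implication.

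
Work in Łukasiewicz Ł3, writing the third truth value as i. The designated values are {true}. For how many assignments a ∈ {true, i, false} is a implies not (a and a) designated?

2

a=true: false ·
a=i: true ✓
a=false: true ✓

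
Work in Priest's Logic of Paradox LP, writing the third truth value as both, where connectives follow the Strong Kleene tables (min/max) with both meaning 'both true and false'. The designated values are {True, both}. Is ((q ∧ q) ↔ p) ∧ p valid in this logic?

No

Countermodel: q=True, p=False gives False, which is not designated.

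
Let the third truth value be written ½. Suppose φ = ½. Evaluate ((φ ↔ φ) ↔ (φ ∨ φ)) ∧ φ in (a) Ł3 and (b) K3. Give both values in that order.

½; ½

In Ł3: φ ↔ φ = ½ ↔ ½ = ⊤  [1 − |½−½|]
φ ∨ φ = ½ ∨ ½ = ½
(φ ↔ φ) ↔ (φ ∨ φ) = ⊤ ↔ ½ = ½
((φ ↔ φ) ↔ (φ ∨ φ)) ∧ φ = ½ ∧ ½ = ½
In K3: φ ↔ φ = ½ ↔ ½ = ½
φ ∨ φ = ½ ∨ ½ = ½
(φ ↔ φ) ↔ (φ ∨ φ) = ½ ↔ ½ = ½
((φ ↔ φ) ↔ (φ ∨ φ)) ∧ φ = ½ ∧ ½ = ½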